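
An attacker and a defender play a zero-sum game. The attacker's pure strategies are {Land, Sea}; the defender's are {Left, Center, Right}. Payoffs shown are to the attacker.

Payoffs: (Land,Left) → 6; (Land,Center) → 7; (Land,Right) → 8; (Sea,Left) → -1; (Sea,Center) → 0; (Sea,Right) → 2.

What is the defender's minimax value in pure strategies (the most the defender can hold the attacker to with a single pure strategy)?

6

Column maxima: Left → 6, Center → 7, Right → 8.
The smallest of these is 6.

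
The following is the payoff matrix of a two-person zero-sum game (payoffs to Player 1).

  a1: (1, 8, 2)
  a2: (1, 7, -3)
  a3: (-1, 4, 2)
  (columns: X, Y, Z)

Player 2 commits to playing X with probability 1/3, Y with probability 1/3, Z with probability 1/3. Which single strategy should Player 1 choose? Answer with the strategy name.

Expected payoff of a1: (1/3)·1 + (1/3)·8 + (1/3)·2 = 11/3.
Expected payoff of a2: (1/3)·1 + (1/3)·7 + (1/3)·(-3) = 5/3.
Expected payoff of a3: (1/3)·(-1) + (1/3)·4 + (1/3)·2 = 5/3.
The largest is 11/3, so Player 1's best response is a1.

a1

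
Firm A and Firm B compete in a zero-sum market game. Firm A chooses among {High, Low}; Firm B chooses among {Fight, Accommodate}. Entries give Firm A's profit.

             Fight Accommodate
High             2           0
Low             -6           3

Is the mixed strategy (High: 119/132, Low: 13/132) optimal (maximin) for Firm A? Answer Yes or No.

Against Fight this mix gives (119/132)·2 + (13/132)·(-6) = 40/33.
Against Accommodate this mix gives (119/132)·0 + (13/132)·3 = 13/44.
Firm B will play Accommodate, holding Firm A to 13/44. Shifting weight toward the row that does better against Accommodate would raise this floor (the equalizing mix achieves 6/11 against both Accommodate and Fight), so the proposed strategy is not optimal.

No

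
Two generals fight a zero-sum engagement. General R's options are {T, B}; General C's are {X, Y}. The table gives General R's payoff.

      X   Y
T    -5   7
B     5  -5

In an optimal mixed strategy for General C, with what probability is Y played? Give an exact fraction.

5/11

Row minima: T → -5, B → -5; maximin = -5.
Column maxima: X → 5, Y → 7; minimax = 5.
-5 ≠ 5, so there is no saddle point; optimal play is mixed.
Let General R play T with probability p. Expected payoff against X: (-5)p + 5(1−p) = −10p + 5; against Y: 7p + (-5)(1−p) = 12p − 5.
Setting these equal: −10p + 5 = 12p − 5 ⇒ −22p = -10 ⇒ p = 5/11, and the value is (-10)·(5/11) + 5 = 5/11.
For General C: with q = P(X), equating T's and B's payoffs gives −12q + 7 = 10q − 5 ⇒ q = 6/11.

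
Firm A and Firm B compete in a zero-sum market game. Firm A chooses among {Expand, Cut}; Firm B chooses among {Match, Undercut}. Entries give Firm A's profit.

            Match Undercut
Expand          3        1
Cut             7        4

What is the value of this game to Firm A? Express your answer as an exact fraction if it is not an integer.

4

Row minima: Expand → 1, Cut → 4; maximin = 4.
Column maxima: Match → 7, Undercut → 4; minimax = 4.
Since maximin = minimax = 4, there is a saddle point and the value is 4.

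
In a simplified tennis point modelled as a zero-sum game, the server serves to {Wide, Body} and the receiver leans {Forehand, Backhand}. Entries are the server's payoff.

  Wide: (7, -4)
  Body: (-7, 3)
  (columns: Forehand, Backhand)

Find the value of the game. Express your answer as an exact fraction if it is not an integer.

Row minima: Wide → -4, Body → -7; maximin = -4.
Column maxima: Forehand → 7, Backhand → 3; minimax = 3.
-4 ≠ 3, so there is no saddle point; optimal play is mixed.
Let the server play Wide with probability p. Expected payoff against Forehand: 7p + (-7)(1−p) = 14p − 7; against Backhand: (-4)p + 3(1−p) = −7p + 3.
Setting these equal: 14p − 7 = −7p + 3 ⇒ 21p = 10 ⇒ p = 10/21, and the value is (14)·(10/21) − 7 = -1/3.
For the receiver: with q = P(Forehand), equating Wide's and Body's payoffs gives 11q − 4 = −10q + 3 ⇒ q = 1/3.

-1/3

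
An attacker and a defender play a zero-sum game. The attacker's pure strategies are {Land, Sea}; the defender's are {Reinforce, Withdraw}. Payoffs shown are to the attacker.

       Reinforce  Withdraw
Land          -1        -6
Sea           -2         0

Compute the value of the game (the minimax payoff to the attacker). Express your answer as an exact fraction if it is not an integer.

Row minima: Land → -6, Sea → -2; maximin = -2.
Column maxima: Reinforce → -1, Withdraw → 0; minimax = -1.
-2 ≠ -1, so there is no saddle point; optimal play is mixed.
Let the attacker play Land with probability p. Expected payoff against Reinforce: (-1)p + (-2)(1−p) = p − 2; against Withdraw: (-6)p + 0(1−p) = −6p.
Setting these equal: p − 2 = −6p ⇒ 7p = 2 ⇒ p = 2/7, and the value is (1)·(2/7) − 2 = -12/7.
For the defender: with q = P(Reinforce), equating Land's and Sea's payoffs gives 5q − 6 = −2q ⇒ q = 6/7.

-12/7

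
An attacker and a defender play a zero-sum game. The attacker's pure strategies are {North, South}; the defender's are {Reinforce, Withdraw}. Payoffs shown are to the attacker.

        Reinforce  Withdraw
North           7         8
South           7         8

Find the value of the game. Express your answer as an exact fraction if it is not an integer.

Row minima: North → 7, South → 7; maximin = 7.
Column maxima: Reinforce → 7, Withdraw → 8; minimax = 7.
Since maximin = minimax = 7, there is a saddle point and the value is 7.

7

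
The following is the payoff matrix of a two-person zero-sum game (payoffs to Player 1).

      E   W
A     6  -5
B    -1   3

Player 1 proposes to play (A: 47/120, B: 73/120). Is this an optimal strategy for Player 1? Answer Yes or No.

Against E this mix gives (47/120)·6 + (73/120)·(-1) = 209/120.
Against W this mix gives (47/120)·(-5) + (73/120)·3 = -2/15.
Player 2 will play W, holding Player 1 to -2/15. Shifting weight toward the row that does better against W would raise this floor (the equalizing mix achieves 13/15 against both W and E), so the proposed strategy is not optimal.

No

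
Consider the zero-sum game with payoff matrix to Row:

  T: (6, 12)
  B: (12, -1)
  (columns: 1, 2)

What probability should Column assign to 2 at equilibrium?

6/19

Row minima: T → 6, B → -1; maximin = 6.
Column maxima: 1 → 12, 2 → 12; minimax = 12.
6 ≠ 12, so there is no saddle point; optimal play is mixed.
Let Row play T with probability p. Expected payoff against 1: 6p + 12(1−p) = −6p + 12; against 2: 12p + (-1)(1−p) = 13p − 1.
Setting these equal: −6p + 12 = 13p − 1 ⇒ −19p = -13 ⇒ p = 13/19, and the value is (-6)·(13/19) + 12 = 150/19.
For Column: with q = P(1), equating T's and B's payoffs gives −6q + 12 = 13q − 1 ⇒ q = 13/19.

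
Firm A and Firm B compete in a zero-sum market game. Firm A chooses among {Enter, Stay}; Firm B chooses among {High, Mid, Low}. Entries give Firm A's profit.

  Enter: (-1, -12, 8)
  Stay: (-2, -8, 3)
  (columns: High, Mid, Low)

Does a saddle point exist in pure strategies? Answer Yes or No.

Row minima: Enter → -12, Stay → -8; maximin = -8.
Column maxima: High → -1, Mid → -8, Low → 8; minimax = -8.
maximin = minimax = -8, so a saddle point exists.

Yes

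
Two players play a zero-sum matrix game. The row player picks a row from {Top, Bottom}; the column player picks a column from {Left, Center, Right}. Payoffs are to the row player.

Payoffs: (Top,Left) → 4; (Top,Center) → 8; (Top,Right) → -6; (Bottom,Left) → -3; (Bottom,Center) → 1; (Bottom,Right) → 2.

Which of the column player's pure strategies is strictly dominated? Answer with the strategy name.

Left holds the row player's payoff strictly below Center in every row: 4 < 8, -3 < 1.
So Center is strictly dominated for the column player.

Center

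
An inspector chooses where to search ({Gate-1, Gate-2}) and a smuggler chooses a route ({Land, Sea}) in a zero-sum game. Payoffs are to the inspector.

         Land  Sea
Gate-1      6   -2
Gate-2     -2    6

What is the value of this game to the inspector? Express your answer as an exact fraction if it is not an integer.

Row minima: Gate-1 → -2, Gate-2 → -2; maximin = -2.
Column maxima: Land → 6, Sea → 6; minimax = 6.
-2 ≠ 6, so there is no saddle point; optimal play is mixed.
Let the inspector play Gate-1 with probability p. Expected payoff against Land: 6p + (-2)(1−p) = 8p − 2; against Sea: (-2)p + 6(1−p) = −8p + 6.
Setting these equal: 8p − 2 = −8p + 6 ⇒ 16p = 8 ⇒ p = 1/2, and the value is (8)·(1/2) − 2 = 2.
For the smuggler: with q = P(Land), equating Gate-1's and Gate-2's payoffs gives 8q − 2 = −8q + 6 ⇒ q = 1/2.

2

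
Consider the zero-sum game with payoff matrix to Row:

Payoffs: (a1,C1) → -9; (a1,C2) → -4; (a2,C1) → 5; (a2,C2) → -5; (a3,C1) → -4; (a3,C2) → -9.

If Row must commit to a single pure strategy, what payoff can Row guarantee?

Row minima: a1 → -9, a2 → -5, a3 → -9.
The best of these is -5.

-5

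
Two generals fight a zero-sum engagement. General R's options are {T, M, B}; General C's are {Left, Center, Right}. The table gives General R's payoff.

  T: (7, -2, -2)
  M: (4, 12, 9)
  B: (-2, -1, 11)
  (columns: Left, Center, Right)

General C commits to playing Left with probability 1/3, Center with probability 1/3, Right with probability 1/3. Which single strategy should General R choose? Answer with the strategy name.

M

Expected payoff of T: (1/3)·7 + (1/3)·(-2) + (1/3)·(-2) = 1.
Expected payoff of M: (1/3)·4 + (1/3)·12 + (1/3)·9 = 25/3.
Expected payoff of B: (1/3)·(-2) + (1/3)·(-1) + (1/3)·11 = 8/3.
The largest is 25/3, so General R's best response is M.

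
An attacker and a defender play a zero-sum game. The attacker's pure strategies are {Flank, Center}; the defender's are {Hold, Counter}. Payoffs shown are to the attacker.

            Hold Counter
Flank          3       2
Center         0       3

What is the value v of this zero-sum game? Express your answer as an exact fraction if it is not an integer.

Row minima: Flank → 2, Center → 0; maximin = 2.
Column maxima: Hold → 3, Counter → 3; minimax = 3.
2 ≠ 3, so there is no saddle point; optimal play is mixed.
Let the attacker play Flank with probability p. Expected payoff against Hold: 3p + 0(1−p) = 3p; against Counter: 2p + 3(1−p) = −p + 3.
Setting these equal: 3p = −p + 3 ⇒ 4p = 3 ⇒ p = 3/4, and the value is (3)·(3/4) = 9/4.
For the defender: with q = P(Hold), equating Flank's and Center's payoffs gives q + 2 = −3q + 3 ⇒ q = 1/4.

9/4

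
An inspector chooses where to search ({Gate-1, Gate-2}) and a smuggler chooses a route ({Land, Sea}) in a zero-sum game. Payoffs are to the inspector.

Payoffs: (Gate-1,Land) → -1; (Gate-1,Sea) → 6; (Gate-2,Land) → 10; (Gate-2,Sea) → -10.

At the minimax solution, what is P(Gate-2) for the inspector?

7/27

Row minima: Gate-1 → -1, Gate-2 → -10; maximin = -1.
Column maxima: Land → 10, Sea → 6; minimax = 6.
-1 ≠ 6, so there is no saddle point; optimal play is mixed.
Let the inspector play Gate-1 with probability p. Expected payoff against Land: (-1)p + 10(1−p) = −11p + 10; against Sea: 6p + (-10)(1−p) = 16p − 10.
Setting these equal: −11p + 10 = 16p − 10 ⇒ −27p = -20 ⇒ p = 20/27, and the value is (-11)·(20/27) + 10 = 50/27.
For the smuggler: with q = P(Land), equating Gate-1's and Gate-2's payoffs gives −7q + 6 = 20q − 10 ⇒ q = 16/27.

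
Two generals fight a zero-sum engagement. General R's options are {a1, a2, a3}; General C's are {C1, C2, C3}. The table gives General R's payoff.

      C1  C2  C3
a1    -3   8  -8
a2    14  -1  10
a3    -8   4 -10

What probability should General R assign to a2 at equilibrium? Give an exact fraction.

Row minima: a1 → -8, a2 → -1, a3 → -10; maximin = -1.
Column maxima: C1 → 14, C2 → 8, C3 → 10; minimax = 8.
-1 ≠ 8, so there is no saddle point; optimal play is mixed.
a3 is strictly dominated by a1, so General R never plays it.
C1 is strictly dominated by C3 (it gives General R strictly more in every row), so General C never plays it.
On the remaining 2×2 (a1, a2 vs C2, C3):
Let General R play a1 with probability p. Expected payoff against C2: 8p + (-1)(1−p) = 9p − 1; against C3: (-8)p + 10(1−p) = −18p + 10.
Setting these equal: 9p − 1 = −18p + 10 ⇒ 27p = 11 ⇒ p = 11/27, and the value is (9)·(11/27) − 1 = 8/3.
For General C: with q = P(C2), equating a1's and a2's payoffs gives 16q − 8 = −11q + 10 ⇒ q = 2/3.

16/27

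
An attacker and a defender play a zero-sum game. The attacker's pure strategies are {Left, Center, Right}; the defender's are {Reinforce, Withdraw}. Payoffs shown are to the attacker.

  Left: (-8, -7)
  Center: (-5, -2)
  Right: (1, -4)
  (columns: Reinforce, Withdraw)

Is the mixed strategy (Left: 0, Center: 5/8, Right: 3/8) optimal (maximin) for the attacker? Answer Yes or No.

Against Reinforce this mix gives (5/8)·(-5) + (3/8)·1 = -11/4.
Against Withdraw this mix gives (5/8)·(-2) + (3/8)·(-4) = -11/4.
All of the defender's active replies (Reinforce, Withdraw) yield -11/4, and no column does worse for the attacker. The mix makes the defender indifferent and guarantees -11/4, so it is optimal.

Yes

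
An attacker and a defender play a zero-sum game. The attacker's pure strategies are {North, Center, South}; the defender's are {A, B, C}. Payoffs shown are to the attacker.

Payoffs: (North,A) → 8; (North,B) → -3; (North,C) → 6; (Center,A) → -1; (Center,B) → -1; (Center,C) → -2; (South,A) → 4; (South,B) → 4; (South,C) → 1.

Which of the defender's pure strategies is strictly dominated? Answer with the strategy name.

C holds the attacker's payoff strictly below A in every row: 6 < 8, -2 < -1, 1 < 4.
So A is strictly dominated for the defender.

A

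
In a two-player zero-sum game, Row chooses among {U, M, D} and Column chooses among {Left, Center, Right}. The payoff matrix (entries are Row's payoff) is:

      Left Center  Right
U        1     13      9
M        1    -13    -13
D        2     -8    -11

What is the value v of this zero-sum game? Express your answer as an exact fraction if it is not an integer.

Row minima: U → 1, M → -13, D → -11; maximin = 1.
Column maxima: Left → 2, Center → 13, Right → 9; minimax = 2.
1 ≠ 2, so there is no saddle point; optimal play is mixed.
M is strictly dominated by D, so Row never plays it.
With M eliminated, Center is strictly dominated by Right (it gives Row strictly more in every remaining row), so Column never plays it.
On the remaining 2×2 (U, D vs Left, Right):
Let Row play U with probability p. Expected payoff against Left: 1p + 2(1−p) = −p + 2; against Right: 9p + (-11)(1−p) = 20p − 11.
Setting these equal: −p + 2 = 20p − 11 ⇒ −21p = -13 ⇒ p = 13/21, and the value is (-1)·(13/21) + 2 = 29/21.
For Column: with q = P(Left), equating U's and D's payoffs gives −8q + 9 = 13q − 11 ⇒ q = 20/21.

29/21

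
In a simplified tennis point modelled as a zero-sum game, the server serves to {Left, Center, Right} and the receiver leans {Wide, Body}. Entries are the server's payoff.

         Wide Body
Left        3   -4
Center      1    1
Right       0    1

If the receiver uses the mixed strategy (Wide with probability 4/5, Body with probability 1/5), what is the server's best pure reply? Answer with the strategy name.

Expected payoff of Left: (4/5)·3 + (1/5)·(-4) = 8/5.
Expected payoff of Center: (4/5)·1 + (1/5)·1 = 1.
Expected payoff of Right: (4/5)·0 + (1/5)·1 = 1/5.
The largest is 8/5, so the server's best response is Left.

Left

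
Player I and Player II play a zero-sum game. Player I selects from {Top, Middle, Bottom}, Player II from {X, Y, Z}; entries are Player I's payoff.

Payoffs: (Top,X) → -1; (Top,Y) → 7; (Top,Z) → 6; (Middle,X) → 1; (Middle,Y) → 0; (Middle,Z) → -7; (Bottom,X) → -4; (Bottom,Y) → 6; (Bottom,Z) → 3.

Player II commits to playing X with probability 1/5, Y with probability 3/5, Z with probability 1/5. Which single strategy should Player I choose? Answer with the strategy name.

Top

Expected payoff of Top: (1/5)·(-1) + (3/5)·7 + (1/5)·6 = 26/5.
Expected payoff of Middle: (1/5)·1 + (3/5)·0 + (1/5)·(-7) = -6/5.
Expected payoff of Bottom: (1/5)·(-4) + (3/5)·6 + (1/5)·3 = 17/5.
The largest is 26/5, so Player I's best response is Top.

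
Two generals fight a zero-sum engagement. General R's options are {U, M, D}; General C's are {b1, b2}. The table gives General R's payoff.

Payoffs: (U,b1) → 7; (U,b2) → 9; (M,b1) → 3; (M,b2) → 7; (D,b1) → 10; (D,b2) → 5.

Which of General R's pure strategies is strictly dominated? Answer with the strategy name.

U gives a strictly higher payoff than M against every column: 7 > 3, 9 > 7.
So M is strictly dominated and General R never plays it.

M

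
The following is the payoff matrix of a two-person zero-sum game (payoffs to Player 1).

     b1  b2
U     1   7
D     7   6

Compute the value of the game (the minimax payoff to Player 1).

43/7

Row minima: U → 1, D → 6; maximin = 6.
Column maxima: b1 → 7, b2 → 7; minimax = 7.
6 ≠ 7, so there is no saddle point; optimal play is mixed.
Let Player 1 play U with probability p. Expected payoff against b1: 1p + 7(1−p) = −6p + 7; against b2: 7p + 6(1−p) = p + 6.
Setting these equal: −6p + 7 = p + 6 ⇒ −7p = -1 ⇒ p = 1/7, and the value is (-6)·(1/7) + 7 = 43/7.
For Player 2: with q = P(b1), equating U's and D's payoffs gives −6q + 7 = q + 6 ⇒ q = 1/7.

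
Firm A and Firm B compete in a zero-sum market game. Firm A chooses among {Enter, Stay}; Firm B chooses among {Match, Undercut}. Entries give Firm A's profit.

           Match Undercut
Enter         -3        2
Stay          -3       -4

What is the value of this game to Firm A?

Row minima: Enter → -3, Stay → -4; maximin = -3.
Column maxima: Match → -3, Undercut → 2; minimax = -3.
Since maximin = minimax = -3, there is a saddle point and the value is -3.

-3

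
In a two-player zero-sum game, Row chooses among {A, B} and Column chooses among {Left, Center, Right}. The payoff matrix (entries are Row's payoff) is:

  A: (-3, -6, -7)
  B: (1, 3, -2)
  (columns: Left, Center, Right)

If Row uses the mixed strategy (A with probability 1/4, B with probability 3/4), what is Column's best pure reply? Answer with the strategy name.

Right

If Column plays Left, Row's expected payoff is (1/4)·(-3) + (3/4)·1 = 0.
If Column plays Center, Row's expected payoff is (1/4)·(-6) + (3/4)·3 = 3/4.
If Column plays Right, Row's expected payoff is (1/4)·(-7) + (3/4)·(-2) = -13/4.
Column minimizes Row's payoff; the smallest is -13/4, so the best response is Right.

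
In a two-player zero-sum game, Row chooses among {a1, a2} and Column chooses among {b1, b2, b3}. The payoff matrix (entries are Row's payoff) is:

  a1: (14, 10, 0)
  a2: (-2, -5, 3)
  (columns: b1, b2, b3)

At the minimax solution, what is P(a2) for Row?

Row minima: a1 → 0, a2 → -5; maximin = 0.
Column maxima: b1 → 14, b2 → 10, b3 → 3; minimax = 3.
0 ≠ 3, so there is no saddle point; optimal play is mixed.
b1 is strictly dominated by b2 (it gives Row strictly more in every row), so Column never plays it.
On the remaining 2×2 (a1, a2 vs b2, b3):
Let Row play a1 with probability p. Expected payoff against b2: 10p + (-5)(1−p) = 15p − 5; against b3: 0p + 3(1−p) = −3p + 3.
Setting these equal: 15p − 5 = −3p + 3 ⇒ 18p = 8 ⇒ p = 4/9, and the value is (15)·(4/9) − 5 = 5/3.
For Column: with q = P(b2), equating a1's and a2's payoffs gives 10q = −8q + 3 ⇒ q = 1/6.

5/9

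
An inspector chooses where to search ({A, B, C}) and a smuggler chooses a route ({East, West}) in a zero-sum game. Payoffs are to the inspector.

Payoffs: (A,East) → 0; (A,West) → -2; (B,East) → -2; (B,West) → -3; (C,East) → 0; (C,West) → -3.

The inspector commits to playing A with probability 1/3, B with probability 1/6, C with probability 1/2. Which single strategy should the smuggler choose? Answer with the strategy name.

West

If the smuggler plays East, the inspector's expected payoff is (1/3)·0 + (1/6)·(-2) + (1/2)·0 = -1/3.
If the smuggler plays West, the inspector's expected payoff is (1/3)·(-2) + (1/6)·(-3) + (1/2)·(-3) = -8/3.
The smuggler minimizes the inspector's payoff; the smallest is -8/3, so the best response is West.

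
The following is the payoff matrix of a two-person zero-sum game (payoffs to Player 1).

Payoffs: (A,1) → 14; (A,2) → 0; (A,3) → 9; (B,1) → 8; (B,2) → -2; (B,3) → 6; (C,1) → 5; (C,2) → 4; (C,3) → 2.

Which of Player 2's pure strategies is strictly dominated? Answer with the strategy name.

2 holds Player 1's payoff strictly below 1 in every row: 0 < 14, -2 < 8, 4 < 5.
So 1 is strictly dominated for Player 2.

1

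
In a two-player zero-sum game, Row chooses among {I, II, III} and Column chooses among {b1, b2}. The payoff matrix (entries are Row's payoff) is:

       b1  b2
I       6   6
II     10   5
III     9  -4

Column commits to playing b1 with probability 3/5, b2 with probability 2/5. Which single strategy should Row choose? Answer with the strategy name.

II

Expected payoff of I: (3/5)·6 + (2/5)·6 = 6.
Expected payoff of II: (3/5)·10 + (2/5)·5 = 8.
Expected payoff of III: (3/5)·9 + (2/5)·(-4) = 19/5.
The largest is 8, so Row's best response is II.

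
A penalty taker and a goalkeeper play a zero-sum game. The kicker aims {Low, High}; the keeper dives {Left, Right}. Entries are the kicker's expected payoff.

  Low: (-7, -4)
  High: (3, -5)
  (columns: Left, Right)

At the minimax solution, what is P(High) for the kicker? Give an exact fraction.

3/11

Row minima: Low → -7, High → -5; maximin = -5.
Column maxima: Left → 3, Right → -4; minimax = -4.
-5 ≠ -4, so there is no saddle point; optimal play is mixed.
Let the kicker play Low with probability p. Expected payoff against Left: (-7)p + 3(1−p) = −10p + 3; against Right: (-4)p + (-5)(1−p) = p − 5.
Setting these equal: −10p + 3 = p − 5 ⇒ −11p = -8 ⇒ p = 8/11, and the value is (-10)·(8/11) + 3 = -47/11.
For the keeper: with q = P(Left), equating Low's and High's payoffs gives −3q − 4 = 8q − 5 ⇒ q = 1/11.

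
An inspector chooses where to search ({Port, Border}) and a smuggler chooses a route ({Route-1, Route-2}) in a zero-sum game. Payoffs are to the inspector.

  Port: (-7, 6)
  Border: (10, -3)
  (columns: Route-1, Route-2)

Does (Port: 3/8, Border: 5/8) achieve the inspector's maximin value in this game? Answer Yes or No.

Against Route-1 this mix gives (3/8)·(-7) + (5/8)·10 = 29/8.
Against Route-2 this mix gives (3/8)·6 + (5/8)·(-3) = 3/8.
The smuggler will play Route-2, holding the inspector to 3/8. Shifting weight toward the row that does better against Route-2 would raise this floor (the equalizing mix achieves 3/2 against both Route-2 and Route-1), so the proposed strategy is not optimal.

No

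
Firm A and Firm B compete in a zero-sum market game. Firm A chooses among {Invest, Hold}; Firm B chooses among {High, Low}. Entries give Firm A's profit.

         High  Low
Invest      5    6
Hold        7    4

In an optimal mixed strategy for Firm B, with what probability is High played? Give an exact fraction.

Row minima: Invest → 5, Hold → 4; maximin = 5.
Column maxima: High → 7, Low → 6; minimax = 6.
5 ≠ 6, so there is no saddle point; optimal play is mixed.
Let Firm A play Invest with probability p. Expected payoff against High: 5p + 7(1−p) = −2p + 7; against Low: 6p + 4(1−p) = 2p + 4.
Setting these equal: −2p + 7 = 2p + 4 ⇒ −4p = -3 ⇒ p = 3/4, and the value is (-2)·(3/4) + 7 = 11/2.
For Firm B: with q = P(High), equating Invest's and Hold's payoffs gives −q + 6 = 3q + 4 ⇒ q = 1/2.

1/2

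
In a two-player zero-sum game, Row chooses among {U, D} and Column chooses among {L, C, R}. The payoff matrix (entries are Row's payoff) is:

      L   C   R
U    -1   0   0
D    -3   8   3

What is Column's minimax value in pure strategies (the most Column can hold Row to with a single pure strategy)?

Column maxima: L → -1, C → 8, R → 3.
The smallest of these is -1.

-1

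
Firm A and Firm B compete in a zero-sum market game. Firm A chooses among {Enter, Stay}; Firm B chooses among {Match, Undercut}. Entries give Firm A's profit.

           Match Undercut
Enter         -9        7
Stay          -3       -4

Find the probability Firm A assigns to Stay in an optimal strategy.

16/17

Row minima: Enter → -9, Stay → -4; maximin = -4.
Column maxima: Match → -3, Undercut → 7; minimax = -3.
-4 ≠ -3, so there is no saddle point; optimal play is mixed.
Let Firm A play Enter with probability p. Expected payoff against Match: (-9)p + (-3)(1−p) = −6p − 3; against Undercut: 7p + (-4)(1−p) = 11p − 4.
Setting these equal: −6p − 3 = 11p − 4 ⇒ −17p = -1 ⇒ p = 1/17, and the value is (-6)·(1/17) − 3 = -57/17.
For Firm B: with q = P(Match), equating Enter's and Stay's payoffs gives −16q + 7 = q − 4 ⇒ q = 11/17.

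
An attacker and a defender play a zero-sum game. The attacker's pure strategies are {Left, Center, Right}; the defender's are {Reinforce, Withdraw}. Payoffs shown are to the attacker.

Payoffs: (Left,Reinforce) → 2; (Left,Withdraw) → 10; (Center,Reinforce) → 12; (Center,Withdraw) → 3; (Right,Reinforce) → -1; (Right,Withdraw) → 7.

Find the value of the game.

114/17

Row minima: Left → 2, Center → 3, Right → -1; maximin = 3.
Column maxima: Reinforce → 12, Withdraw → 10; minimax = 10.
3 ≠ 10, so there is no saddle point; optimal play is mixed.
Right is strictly dominated by Left, so the attacker never plays it.
On the remaining 2×2 (Left, Center vs Reinforce, Withdraw):
Let the attacker play Left with probability p. Expected payoff against Reinforce: 2p + 12(1−p) = −10p + 12; against Withdraw: 10p + 3(1−p) = 7p + 3.
Setting these equal: −10p + 12 = 7p + 3 ⇒ −17p = -9 ⇒ p = 9/17, and the value is (-10)·(9/17) + 12 = 114/17.
For the defender: with q = P(Reinforce), equating Left's and Center's payoffs gives −8q + 10 = 9q + 3 ⇒ q = 7/17.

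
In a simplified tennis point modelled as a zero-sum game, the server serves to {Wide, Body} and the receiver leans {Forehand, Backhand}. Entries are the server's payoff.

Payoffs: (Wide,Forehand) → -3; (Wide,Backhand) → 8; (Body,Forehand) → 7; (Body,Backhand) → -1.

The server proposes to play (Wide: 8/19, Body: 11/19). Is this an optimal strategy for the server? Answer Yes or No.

Against Forehand this mix gives (8/19)·(-3) + (11/19)·7 = 53/19.
Against Backhand this mix gives (8/19)·8 + (11/19)·(-1) = 53/19.
All of the receiver's active replies (Forehand, Backhand) yield 53/19, and no column does worse for the server. The mix makes the receiver indifferent and guarantees 53/19, so it is optimal.

Yes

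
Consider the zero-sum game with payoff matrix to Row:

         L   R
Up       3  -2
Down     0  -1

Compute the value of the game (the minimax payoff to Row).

Row minima: Up → -2, Down → -1; maximin = -1.
Column maxima: L → 3, R → -1; minimax = -1.
Since maximin = minimax = -1, there is a saddle point and the value is -1.

-1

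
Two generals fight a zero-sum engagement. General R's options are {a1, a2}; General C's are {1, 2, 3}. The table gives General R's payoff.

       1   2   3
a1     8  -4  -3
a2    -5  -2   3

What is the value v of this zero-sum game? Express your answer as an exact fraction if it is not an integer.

Row minima: a1 → -4, a2 → -5; maximin = -4.
Column maxima: 1 → 8, 2 → -2, 3 → 3; minimax = -2.
-4 ≠ -2, so there is no saddle point; optimal play is mixed.
3 is strictly dominated by 2 (it gives General R strictly more in every row), so General C never plays it.
On the remaining 2×2 (a1, a2 vs 1, 2):
Let General R play a1 with probability p. Expected payoff against 1: 8p + (-5)(1−p) = 13p − 5; against 2: (-4)p + (-2)(1−p) = −2p − 2.
Setting these equal: 13p − 5 = −2p − 2 ⇒ 15p = 3 ⇒ p = 1/5, and the value is (13)·(1/5) − 5 = -12/5.
For General C: with q = P(1), equating a1's and a2's payoffs gives 12q − 4 = −3q − 2 ⇒ q = 2/15.

-12/5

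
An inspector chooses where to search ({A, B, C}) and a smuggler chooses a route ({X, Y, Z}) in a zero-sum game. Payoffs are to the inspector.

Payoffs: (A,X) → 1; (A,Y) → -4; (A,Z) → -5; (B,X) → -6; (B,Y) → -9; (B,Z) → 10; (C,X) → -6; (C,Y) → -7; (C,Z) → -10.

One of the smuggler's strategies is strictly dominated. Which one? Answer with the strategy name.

Y holds the inspector's payoff strictly below X in every row: -4 < 1, -9 < -6, -7 < -6.
So X is strictly dominated for the smuggler.

X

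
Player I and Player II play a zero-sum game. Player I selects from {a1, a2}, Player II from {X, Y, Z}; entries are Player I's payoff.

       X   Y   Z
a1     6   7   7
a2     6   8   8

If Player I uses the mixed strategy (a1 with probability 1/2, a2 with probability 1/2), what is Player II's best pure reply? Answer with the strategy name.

X

If Player II plays X, Player I's expected payoff is (1/2)·6 + (1/2)·6 = 6.
If Player II plays Y, Player I's expected payoff is (1/2)·7 + (1/2)·8 = 15/2.
If Player II plays Z, Player I's expected payoff is (1/2)·7 + (1/2)·8 = 15/2.
Player II minimizes Player I's payoff; the smallest is 6, so the best response is X.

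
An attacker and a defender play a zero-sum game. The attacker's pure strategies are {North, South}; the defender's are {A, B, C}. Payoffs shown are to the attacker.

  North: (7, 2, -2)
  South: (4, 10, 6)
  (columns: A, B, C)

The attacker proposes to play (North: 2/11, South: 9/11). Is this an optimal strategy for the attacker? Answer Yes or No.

Yes

Against A this mix gives (2/11)·7 + (9/11)·4 = 50/11.
Against B this mix gives (2/11)·2 + (9/11)·10 = 94/11.
Against C this mix gives (2/11)·(-2) + (9/11)·6 = 50/11.
All of the defender's active replies (A, C) yield 50/11, and no column does worse for the attacker. The mix makes the defender indifferent and guarantees 50/11, so it is optimal.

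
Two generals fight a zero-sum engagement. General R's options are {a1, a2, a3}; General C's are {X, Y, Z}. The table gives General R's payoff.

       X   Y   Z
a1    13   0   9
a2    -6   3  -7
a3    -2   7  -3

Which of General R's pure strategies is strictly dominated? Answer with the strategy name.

a2

a3 gives a strictly higher payoff than a2 against every column: -2 > -6, 7 > 3, -3 > -7.
So a2 is strictly dominated and General R never plays it.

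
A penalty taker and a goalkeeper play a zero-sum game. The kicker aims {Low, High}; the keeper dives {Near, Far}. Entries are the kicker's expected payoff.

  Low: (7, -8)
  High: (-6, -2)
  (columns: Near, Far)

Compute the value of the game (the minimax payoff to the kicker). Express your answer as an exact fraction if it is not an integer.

-62/19

Row minima: Low → -8, High → -6; maximin = -6.
Column maxima: Near → 7, Far → -2; minimax = -2.
-6 ≠ -2, so there is no saddle point; optimal play is mixed.
Let the kicker play Low with probability p. Expected payoff against Near: 7p + (-6)(1−p) = 13p − 6; against Far: (-8)p + (-2)(1−p) = −6p − 2.
Setting these equal: 13p − 6 = −6p − 2 ⇒ 19p = 4 ⇒ p = 4/19, and the value is (13)·(4/19) − 6 = -62/19.
For the keeper: with q = P(Near), equating Low's and High's payoffs gives 15q − 8 = −4q − 2 ⇒ q = 6/19.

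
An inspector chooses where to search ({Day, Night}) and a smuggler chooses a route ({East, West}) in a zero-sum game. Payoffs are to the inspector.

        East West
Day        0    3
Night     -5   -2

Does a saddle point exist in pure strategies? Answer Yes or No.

Yes

Row minima: Day → 0, Night → -5; maximin = 0.
Column maxima: East → 0, West → 3; minimax = 0.
maximin = minimax = 0, so a saddle point exists.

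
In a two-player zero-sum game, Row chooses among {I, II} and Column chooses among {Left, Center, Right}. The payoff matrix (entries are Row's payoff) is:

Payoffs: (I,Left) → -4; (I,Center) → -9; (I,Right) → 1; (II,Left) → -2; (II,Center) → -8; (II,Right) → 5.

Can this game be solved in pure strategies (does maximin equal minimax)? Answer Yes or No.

Yes

Row minima: I → -9, II → -8; maximin = -8.
Column maxima: Left → -2, Center → -8, Right → 5; minimax = -8.
maximin = minimax = -8, so a saddle point exists.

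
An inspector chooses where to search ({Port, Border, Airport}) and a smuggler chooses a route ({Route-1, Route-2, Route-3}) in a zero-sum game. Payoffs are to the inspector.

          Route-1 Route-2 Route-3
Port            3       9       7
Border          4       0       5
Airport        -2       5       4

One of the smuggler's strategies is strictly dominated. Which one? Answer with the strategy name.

Route-3

Route-1 holds the inspector's payoff strictly below Route-3 in every row: 3 < 7, 4 < 5, -2 < 4.
So Route-3 is strictly dominated for the smuggler.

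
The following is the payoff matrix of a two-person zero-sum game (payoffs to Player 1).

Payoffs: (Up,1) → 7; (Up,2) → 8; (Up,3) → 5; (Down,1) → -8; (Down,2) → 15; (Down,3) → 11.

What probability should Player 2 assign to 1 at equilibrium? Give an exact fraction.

2/7

Row minima: Up → 5, Down → -8; maximin = 5.
Column maxima: 1 → 7, 2 → 15, 3 → 11; minimax = 7.
5 ≠ 7, so there is no saddle point; optimal play is mixed.
2 is strictly dominated by 1 (it gives Player 1 strictly more in every row), so Player 2 never plays it.
On the remaining 2×2 (Up, Down vs 1, 3):
Let Player 1 play Up with probability p. Expected payoff against 1: 7p + (-8)(1−p) = 15p − 8; against 3: 5p + 11(1−p) = −6p + 11.
Setting these equal: 15p − 8 = −6p + 11 ⇒ 21p = 19 ⇒ p = 19/21, and the value is (15)·(19/21) − 8 = 39/7.
For Player 2: with q = P(1), equating Up's and Down's payoffs gives 2q + 5 = −19q + 11 ⇒ q = 2/7.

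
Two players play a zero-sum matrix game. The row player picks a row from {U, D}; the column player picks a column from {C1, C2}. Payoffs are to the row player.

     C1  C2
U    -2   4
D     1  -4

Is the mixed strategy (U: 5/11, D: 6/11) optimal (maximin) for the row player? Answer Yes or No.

Yes

Against C1 this mix gives (5/11)·(-2) + (6/11)·1 = -4/11.
Against C2 this mix gives (5/11)·4 + (6/11)·(-4) = -4/11.
All of the column player's active replies (C1, C2) yield -4/11, and no column does worse for the row player. The mix makes the column player indifferent and guarantees -4/11, so it is optimal.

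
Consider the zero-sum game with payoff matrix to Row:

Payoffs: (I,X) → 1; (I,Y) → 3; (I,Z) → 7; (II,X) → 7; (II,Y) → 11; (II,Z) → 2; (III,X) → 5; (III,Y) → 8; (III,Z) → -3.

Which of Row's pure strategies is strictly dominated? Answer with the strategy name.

III

II gives a strictly higher payoff than III against every column: 7 > 5, 11 > 8, 2 > -3.
So III is strictly dominated and Row never plays it.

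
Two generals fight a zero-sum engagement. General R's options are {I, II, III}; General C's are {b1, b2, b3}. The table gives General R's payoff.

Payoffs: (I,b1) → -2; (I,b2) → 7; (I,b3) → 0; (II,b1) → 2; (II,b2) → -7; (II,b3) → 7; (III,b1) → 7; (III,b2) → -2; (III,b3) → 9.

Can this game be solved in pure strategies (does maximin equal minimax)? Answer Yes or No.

No

Row minima: I → -2, II → -7, III → -2; maximin = -2.
Column maxima: b1 → 7, b2 → 7, b3 → 9; minimax = 7.
-2 ≠ 7, so no pure-strategy equilibrium exists.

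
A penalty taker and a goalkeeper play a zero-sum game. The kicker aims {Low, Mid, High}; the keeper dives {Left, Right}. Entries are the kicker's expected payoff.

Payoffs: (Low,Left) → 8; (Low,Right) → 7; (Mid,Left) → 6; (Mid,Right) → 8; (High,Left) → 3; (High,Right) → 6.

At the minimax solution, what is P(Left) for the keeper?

Row minima: Low → 7, Mid → 6, High → 3; maximin = 7.
Column maxima: Left → 8, Right → 8; minimax = 8.
7 ≠ 8, so there is no saddle point; optimal play is mixed.
High is strictly dominated by Low, so the kicker never plays it.
On the remaining 2×2 (Low, Mid vs Left, Right):
Let the kicker play Low with probability p. Expected payoff against Left: 8p + 6(1−p) = 2p + 6; against Right: 7p + 8(1−p) = −p + 8.
Setting these equal: 2p + 6 = −p + 8 ⇒ 3p = 2 ⇒ p = 2/3, and the value is (2)·(2/3) + 6 = 22/3.
For the keeper: with q = P(Left), equating Low's and Mid's payoffs gives q + 7 = −2q + 8 ⇒ q = 1/3.

1/3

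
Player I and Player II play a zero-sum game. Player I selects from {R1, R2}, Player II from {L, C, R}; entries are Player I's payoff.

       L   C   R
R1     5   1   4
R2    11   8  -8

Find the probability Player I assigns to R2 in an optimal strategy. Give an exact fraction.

Row minima: R1 → 1, R2 → -8; maximin = 1.
Column maxima: L → 11, C → 8, R → 4; minimax = 4.
1 ≠ 4, so there is no saddle point; optimal play is mixed.
L is strictly dominated by C (it gives Player I strictly more in every row), so Player II never plays it.
On the remaining 2×2 (R1, R2 vs C, R):
Let Player I play R1 with probability p. Expected payoff against C: 1p + 8(1−p) = −7p + 8; against R: 4p + (-8)(1−p) = 12p − 8.
Setting these equal: −7p + 8 = 12p − 8 ⇒ −19p = -16 ⇒ p = 16/19, and the value is (-7)·(16/19) + 8 = 40/19.
For Player II: with q = P(C), equating R1's and R2's payoffs gives −3q + 4 = 16q − 8 ⇒ q = 12/19.

3/19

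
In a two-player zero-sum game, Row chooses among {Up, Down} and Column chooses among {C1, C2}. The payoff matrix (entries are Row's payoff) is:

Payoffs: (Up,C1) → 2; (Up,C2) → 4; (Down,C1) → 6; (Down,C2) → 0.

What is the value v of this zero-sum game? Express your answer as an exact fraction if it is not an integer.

3

Row minima: Up → 2, Down → 0; maximin = 2.
Column maxima: C1 → 6, C2 → 4; minimax = 4.
2 ≠ 4, so there is no saddle point; optimal play is mixed.
Let Row play Up with probability p. Expected payoff against C1: 2p + 6(1−p) = −4p + 6; against C2: 4p + 0(1−p) = 4p.
Setting these equal: −4p + 6 = 4p ⇒ −8p = -6 ⇒ p = 3/4, and the value is (-4)·(3/4) + 6 = 3.
For Column: with q = P(C1), equating Up's and Down's payoffs gives −2q + 4 = 6q ⇒ q = 1/2.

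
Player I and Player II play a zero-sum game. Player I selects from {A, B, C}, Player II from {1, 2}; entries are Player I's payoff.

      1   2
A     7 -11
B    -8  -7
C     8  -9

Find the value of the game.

Row minima: A → -11, B → -8, C → -9; maximin = -8.
Column maxima: 1 → 8, 2 → -7; minimax = -7.
-8 ≠ -7, so there is no saddle point; optimal play is mixed.
A is strictly dominated by C, so Player I never plays it.
On the remaining 2×2 (B, C vs 1, 2):
Let Player I play B with probability p. Expected payoff against 1: (-8)p + 8(1−p) = −16p + 8; against 2: (-7)p + (-9)(1−p) = 2p − 9.
Setting these equal: −16p + 8 = 2p − 9 ⇒ −18p = -17 ⇒ p = 17/18, and the value is (-16)·(17/18) + 8 = -64/9.
For Player II: with q = P(1), equating B's and C's payoffs gives −q − 7 = 17q − 9 ⇒ q = 1/9.

-64/9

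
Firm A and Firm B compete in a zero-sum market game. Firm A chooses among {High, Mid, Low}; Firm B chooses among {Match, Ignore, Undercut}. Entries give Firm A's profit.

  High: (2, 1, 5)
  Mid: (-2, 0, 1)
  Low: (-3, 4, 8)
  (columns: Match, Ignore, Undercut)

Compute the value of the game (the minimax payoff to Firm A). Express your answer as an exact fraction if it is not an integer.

11/8

Row minima: High → 1, Mid → -2, Low → -3; maximin = 1.
Column maxima: Match → 2, Ignore → 4, Undercut → 8; minimax = 2.
1 ≠ 2, so there is no saddle point; optimal play is mixed.
Mid is strictly dominated by High, so Firm A never plays it.
Undercut is strictly dominated by Match (it gives Firm A strictly more in every row), so Firm B never plays it.
On the remaining 2×2 (High, Low vs Match, Ignore):
Let Firm A play High with probability p. Expected payoff against Match: 2p + (-3)(1−p) = 5p − 3; against Ignore: 1p + 4(1−p) = −3p + 4.
Setting these equal: 5p − 3 = −3p + 4 ⇒ 8p = 7 ⇒ p = 7/8, and the value is (5)·(7/8) − 3 = 11/8.
For Firm B: with q = P(Match), equating High's and Low's payoffs gives q + 1 = −7q + 4 ⇒ q = 3/8.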